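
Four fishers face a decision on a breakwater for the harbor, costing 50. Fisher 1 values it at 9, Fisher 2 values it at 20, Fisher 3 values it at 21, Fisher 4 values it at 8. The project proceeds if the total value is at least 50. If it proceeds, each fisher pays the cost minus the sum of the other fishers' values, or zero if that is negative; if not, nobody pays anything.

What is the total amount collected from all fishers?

26

Total value 58 ≥ cost 50, so it is built.
Fisher 1: others sum to 49; max(0, 50 - 49) = 1.
Fisher 2: others sum to 38; max(0, 50 - 38) = 12.
Fisher 3: others sum to 37; max(0, 50 - 37) = 13.
Fisher 4: others sum to 50; max(0, 50 - 50) = 0.
Total collected = 1 + 12 + 13 + 0 = 26.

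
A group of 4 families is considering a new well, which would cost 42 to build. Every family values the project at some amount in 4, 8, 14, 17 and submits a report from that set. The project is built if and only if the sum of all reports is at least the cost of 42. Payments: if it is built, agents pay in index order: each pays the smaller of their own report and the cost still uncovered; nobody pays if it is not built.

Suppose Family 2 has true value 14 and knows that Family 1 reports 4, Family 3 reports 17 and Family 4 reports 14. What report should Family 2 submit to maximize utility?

Report 4: project not built, utility 0.
Report 8: project built, pays 8, utility 14 - 8 = 6.
Report 14: project built, pays 14, utility 14 - 14 = 0.
Report 17: project built, pays 17, utility 14 - 17 = -3.
The best choice is 8 with utility 6.

8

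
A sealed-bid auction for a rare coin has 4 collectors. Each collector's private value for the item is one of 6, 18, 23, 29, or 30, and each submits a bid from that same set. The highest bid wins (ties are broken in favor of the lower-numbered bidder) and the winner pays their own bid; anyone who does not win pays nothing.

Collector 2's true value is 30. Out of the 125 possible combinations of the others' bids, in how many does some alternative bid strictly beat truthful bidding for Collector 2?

48

Others bid (6, 6, 6): truth gives 0; bid 18 gives 12 > 0. Violating.
Others bid (6, 6, 18): truth gives 0; bid 18 gives 12 > 0. Violating.
Others bid (6, 6, 23): truth gives 0; bid 23 gives 7 > 0. Violating.
Others bid (6, 6, 29): truth gives 0; bid 29 gives 1 > 0. Violating.
Others bid (6, 6, 30): truth gives 0; no alternative beats it.
Others bid (6, 18, 30): truth gives 0; no alternative beats it.
(Checking all 125 profiles: 48 have a profitable deviation, 77 do not.)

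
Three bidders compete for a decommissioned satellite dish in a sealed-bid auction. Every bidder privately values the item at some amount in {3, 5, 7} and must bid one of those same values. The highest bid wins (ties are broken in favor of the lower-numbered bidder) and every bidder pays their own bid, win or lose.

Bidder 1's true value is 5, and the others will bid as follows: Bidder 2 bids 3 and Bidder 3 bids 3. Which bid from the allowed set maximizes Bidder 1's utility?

Bid 3: wins, pays 3, utility 5 - 3 = 2.
Bid 5: wins, pays 5, utility 5 - 5 = 0.
Bid 7: wins, pays 7, utility 5 - 7 = -2.
The best choice is 3 with utility 2.

3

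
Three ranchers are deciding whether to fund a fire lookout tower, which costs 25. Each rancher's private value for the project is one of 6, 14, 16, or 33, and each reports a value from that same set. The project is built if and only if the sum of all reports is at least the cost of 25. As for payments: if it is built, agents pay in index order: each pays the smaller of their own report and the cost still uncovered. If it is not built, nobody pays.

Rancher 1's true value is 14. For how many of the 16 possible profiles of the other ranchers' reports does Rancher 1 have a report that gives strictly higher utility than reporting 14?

15

Others report (6, 14): truth gives 0; report 6 gives 8 > 0. Violating.
Others report (6, 16): truth gives 0; report 6 gives 8 > 0. Violating.
Others report (6, 33): truth gives 0; report 6 gives 8 > 0. Violating.
Others report (14, 6): truth gives 0; report 6 gives 8 > 0. Violating.
Others report (6, 6): truth gives 0; no alternative beats it.
(Checking all 16 profiles: 15 have a profitable deviation, 1 does not.)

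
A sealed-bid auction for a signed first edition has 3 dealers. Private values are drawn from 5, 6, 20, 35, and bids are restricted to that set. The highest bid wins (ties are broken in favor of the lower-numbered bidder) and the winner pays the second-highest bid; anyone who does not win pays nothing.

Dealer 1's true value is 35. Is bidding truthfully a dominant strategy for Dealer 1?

Yes

Check each profile of the others' bids and compare truth against every alternative bid.
Others bid (5, 5): truth gives 30, best alternative gives 30.
Others bid (5, 6): truth gives 29, best alternative gives 29.
Others bid (6, 5): truth gives 29, best alternative gives 29.
Others bid (6, 6): truth gives 29, best alternative gives 29.
Others bid (5, 20): truth gives 15, best alternative gives 15.
Others bid (6, 20): truth gives 15, best alternative gives 15.
(Remaining 10 profiles checked similarly; truth is weakly best in each.)
In every case the truthful bid is at least as good as any alternative, so it is a dominant strategy.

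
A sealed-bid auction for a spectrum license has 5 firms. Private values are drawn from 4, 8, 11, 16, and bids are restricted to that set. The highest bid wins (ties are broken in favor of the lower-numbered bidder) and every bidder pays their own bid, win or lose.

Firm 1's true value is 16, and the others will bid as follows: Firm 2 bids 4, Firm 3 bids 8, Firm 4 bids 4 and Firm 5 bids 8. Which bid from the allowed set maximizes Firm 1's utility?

Bid 4: loses but pays 4, utility -4.
Bid 8: wins, pays 8, utility 16 - 8 = 8.
Bid 11: wins, pays 11, utility 16 - 11 = 5.
Bid 16: wins, pays 16, utility 16 - 16 = 0.
The best choice is 8 with utility 8.

8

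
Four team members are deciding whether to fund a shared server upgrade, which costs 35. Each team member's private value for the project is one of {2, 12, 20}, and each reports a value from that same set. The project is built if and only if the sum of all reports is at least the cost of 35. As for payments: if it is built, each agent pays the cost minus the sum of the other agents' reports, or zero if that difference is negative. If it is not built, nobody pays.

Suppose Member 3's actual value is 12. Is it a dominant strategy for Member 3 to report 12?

Yes

Check each profile of the others' reports and compare truth against every alternative report.
Others report (2, 20, 20): truth gives 12, best alternative gives 12.
Others report (12, 12, 12): truth gives 12, best alternative gives 12.
Others report (12, 12, 20): truth gives 12, best alternative gives 12.
Others report (12, 20, 12): truth gives 12, best alternative gives 12.
Others report (12, 20, 20): truth gives 12, best alternative gives 12.
Others report (20, 2, 20): truth gives 12, best alternative gives 12.
(Remaining 21 profiles checked similarly; truth is weakly best in each.)
In every case the truthful report is at least as good as any alternative, so it is a dominant strategy.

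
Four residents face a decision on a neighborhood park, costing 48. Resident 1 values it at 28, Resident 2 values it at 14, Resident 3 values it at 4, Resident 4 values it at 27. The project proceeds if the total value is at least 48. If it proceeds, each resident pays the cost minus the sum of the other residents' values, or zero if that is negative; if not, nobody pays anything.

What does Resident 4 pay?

2

Total value 73 ≥ cost 48, so the project is built.
The other residents' values sum to 46.
Cost minus that sum is 48 - 46 = 2.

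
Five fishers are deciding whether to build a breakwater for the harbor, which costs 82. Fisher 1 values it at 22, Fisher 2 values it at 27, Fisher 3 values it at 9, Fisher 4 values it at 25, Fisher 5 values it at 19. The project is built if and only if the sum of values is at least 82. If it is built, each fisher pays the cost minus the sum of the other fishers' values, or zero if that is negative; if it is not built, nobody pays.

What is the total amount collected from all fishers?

Total value 102 ≥ cost 82, so it is built.
Fisher 1: others sum to 80; max(0, 82 - 80) = 2.
Fisher 2: others sum to 75; max(0, 82 - 75) = 7.
Fisher 3: others sum to 93; max(0, 82 - 93) = 0.
Fisher 4: others sum to 77; max(0, 82 - 77) = 5.
Fisher 5: others sum to 83; max(0, 82 - 83) = 0.
Total collected = 2 + 7 + 0 + 5 + 0 = 14.

14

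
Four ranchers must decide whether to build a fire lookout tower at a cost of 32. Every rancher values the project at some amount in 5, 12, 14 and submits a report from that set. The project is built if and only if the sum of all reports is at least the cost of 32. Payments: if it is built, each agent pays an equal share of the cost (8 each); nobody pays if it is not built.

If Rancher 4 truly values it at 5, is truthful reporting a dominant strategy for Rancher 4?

Check each profile of the others' reports and compare truth against every alternative report.
Others report (5, 5, 12): truth gives 0, best alternative gives -3.
Others report (5, 5, 14): truth gives 0, best alternative gives -3.
Others report (5, 12, 5): truth gives 0, best alternative gives -3.
Others report (5, 14, 5): truth gives 0, best alternative gives -3.
Others report (12, 5, 5): truth gives 0, best alternative gives -3.
Others report (14, 5, 5): truth gives 0, best alternative gives -3.
(Remaining 21 profiles checked similarly; truth is weakly best in each.)
In every case the truthful report is at least as good as any alternative, so it is a dominant strategy.

Yes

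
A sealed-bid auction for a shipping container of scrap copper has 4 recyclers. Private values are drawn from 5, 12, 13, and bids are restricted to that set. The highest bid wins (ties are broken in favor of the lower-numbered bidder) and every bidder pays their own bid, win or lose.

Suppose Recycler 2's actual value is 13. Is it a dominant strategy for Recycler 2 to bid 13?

No

Consider the case where Recycler 1 bids 5, Recycler 3 bids 5 and Recycler 4 bids 5.
Truthful bid 13: wins, pays 13, utility 13 - 13 = 0.
Bid 12 instead: wins, pays 12, utility 13 - 12 = 1.
Since 1 > 0, bidding 12 is strictly better here, so truthful bidding is not dominant.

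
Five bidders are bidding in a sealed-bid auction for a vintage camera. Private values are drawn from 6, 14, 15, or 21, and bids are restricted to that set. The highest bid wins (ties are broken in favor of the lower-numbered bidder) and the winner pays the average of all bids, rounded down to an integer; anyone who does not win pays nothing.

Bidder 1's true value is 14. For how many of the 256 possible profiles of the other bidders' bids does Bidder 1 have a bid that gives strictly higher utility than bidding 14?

79

Others bid (6, 6, 6, 6): truth gives 7; bid 6 gives 8 > 7. Violating.
Others bid (6, 6, 6, 15): truth gives 0; bid 15 gives 5 > 0. Violating.
Others bid (6, 6, 6, 21): truth gives 0; bid 21 gives 2 > 0. Violating.
Others bid (6, 6, 14, 15): truth gives 0; bid 15 gives 3 > 0. Violating.
Others bid (6, 6, 6, 14): truth gives 5; no alternative beats it.
Others bid (6, 6, 14, 6): truth gives 5; no alternative beats it.
(Checking all 256 profiles: 79 have a profitable deviation, 177 do not.)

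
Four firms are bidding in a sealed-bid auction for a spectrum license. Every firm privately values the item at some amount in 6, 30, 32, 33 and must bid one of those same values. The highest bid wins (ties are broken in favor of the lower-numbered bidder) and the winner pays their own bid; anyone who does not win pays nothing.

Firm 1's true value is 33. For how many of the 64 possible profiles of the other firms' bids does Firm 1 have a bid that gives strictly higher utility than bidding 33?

27

Others bid (6, 6, 6): truth gives 0; bid 6 gives 27 > 0. Violating.
Others bid (6, 6, 30): truth gives 0; bid 30 gives 3 > 0. Violating.
Others bid (6, 6, 32): truth gives 0; bid 32 gives 1 > 0. Violating.
Others bid (6, 30, 6): truth gives 0; bid 30 gives 3 > 0. Violating.
Others bid (6, 6, 33): truth gives 0; no alternative beats it.
Others bid (6, 30, 33): truth gives 0; no alternative beats it.
(Checking all 64 profiles: 27 have a profitable deviation, 37 do not.)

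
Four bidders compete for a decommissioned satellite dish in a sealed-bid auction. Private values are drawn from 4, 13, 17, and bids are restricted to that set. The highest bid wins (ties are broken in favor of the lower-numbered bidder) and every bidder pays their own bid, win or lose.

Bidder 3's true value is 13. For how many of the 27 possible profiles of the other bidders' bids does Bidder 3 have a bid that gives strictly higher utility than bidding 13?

25

Others bid (4, 4, 17): truth gives -13; bid 4 gives -4 > -13. Violating.
Others bid (4, 13, 4): truth gives -13; bid 4 gives -4 > -13. Violating.
Others bid (4, 13, 13): truth gives -13; bid 4 gives -4 > -13. Violating.
Others bid (4, 13, 17): truth gives -13; bid 4 gives -4 > -13. Violating.
Others bid (4, 4, 4): truth gives 0; no alternative beats it.
Others bid (4, 4, 13): truth gives 0; no alternative beats it.
(Checking all 27 profiles: 25 have a profitable deviation, 2 do not.)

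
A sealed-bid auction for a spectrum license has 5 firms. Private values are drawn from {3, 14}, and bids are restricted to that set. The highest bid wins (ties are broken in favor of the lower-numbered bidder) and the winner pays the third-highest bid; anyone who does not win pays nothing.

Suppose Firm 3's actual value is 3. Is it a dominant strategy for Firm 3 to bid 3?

Check each profile of the others' bids and compare truth against every alternative bid.
Others bid (3, 3, 14, 14): truth gives 0, best alternative gives -11.
Others bid (3, 3, 3, 3): truth gives 0, best alternative gives 0.
Others bid (3, 3, 3, 14): truth gives 0, best alternative gives 0.
Others bid (3, 3, 14, 3): truth gives 0, best alternative gives 0.
Others bid (3, 14, 3, 3): truth gives 0, best alternative gives 0.
Others bid (3, 14, 3, 14): truth gives 0, best alternative gives 0.
(Remaining 10 profiles checked similarly; truth is weakly best in each.)
In every case the truthful bid is at least as good as any alternative, so it is a dominant strategy.

Yes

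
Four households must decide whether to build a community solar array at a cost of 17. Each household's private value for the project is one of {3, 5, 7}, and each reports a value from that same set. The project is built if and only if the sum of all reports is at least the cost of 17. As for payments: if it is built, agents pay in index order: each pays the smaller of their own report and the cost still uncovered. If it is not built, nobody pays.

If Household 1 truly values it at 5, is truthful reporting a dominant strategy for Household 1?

No

Consider the case where Household 2 reports 3, Household 3 reports 5 and Household 4 reports 7.
Truthful report 5: project built, pays 5, utility 5 - 5 = 0.
Report 3 instead: project built, pays 3, utility 5 - 3 = 2.
Since 2 > 0, reporting 3 is strictly better here, so truthful reporting is not dominant.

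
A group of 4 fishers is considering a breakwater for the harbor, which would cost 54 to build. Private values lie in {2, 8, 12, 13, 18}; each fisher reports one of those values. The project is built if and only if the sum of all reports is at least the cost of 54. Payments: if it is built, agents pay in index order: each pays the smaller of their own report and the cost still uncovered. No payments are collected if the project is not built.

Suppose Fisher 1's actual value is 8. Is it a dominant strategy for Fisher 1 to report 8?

No

Consider the case where Fisher 2 reports 18, Fisher 3 reports 18 and Fisher 4 reports 18.
Truthful report 8: project built, pays 8, utility 8 - 8 = 0.
Report 2 instead: project built, pays 2, utility 8 - 2 = 6.
Since 6 > 0, reporting 2 is strictly better here, so truthful reporting is not dominant.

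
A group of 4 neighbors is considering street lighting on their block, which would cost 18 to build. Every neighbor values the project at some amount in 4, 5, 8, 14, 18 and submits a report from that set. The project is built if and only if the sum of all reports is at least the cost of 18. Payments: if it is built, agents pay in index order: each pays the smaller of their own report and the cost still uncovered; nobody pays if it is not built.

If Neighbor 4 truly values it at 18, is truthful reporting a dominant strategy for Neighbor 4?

Yes

Check each profile of the others' reports and compare truth against every alternative report.
Others report (4, 4, 14): truth gives 18, best alternative gives 18.
Others report (4, 4, 18): truth gives 18, best alternative gives 18.
Others report (4, 5, 14): truth gives 18, best alternative gives 18.
Others report (4, 5, 18): truth gives 18, best alternative gives 18.
Others report (4, 8, 8): truth gives 18, best alternative gives 18.
Others report (4, 8, 14): truth gives 18, best alternative gives 18.
(Remaining 119 profiles checked similarly; truth is weakly best in each.)
In every case the truthful report is at least as good as any alternative, so it is a dominant strategy.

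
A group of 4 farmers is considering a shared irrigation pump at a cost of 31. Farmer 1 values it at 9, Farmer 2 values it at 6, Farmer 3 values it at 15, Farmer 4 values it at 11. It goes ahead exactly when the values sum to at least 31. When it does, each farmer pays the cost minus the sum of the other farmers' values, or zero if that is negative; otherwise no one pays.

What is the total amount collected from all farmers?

6

Total value 41 ≥ cost 31, so it is built.
Farmer 1: others sum to 32; max(0, 31 - 32) = 0.
Farmer 2: others sum to 35; max(0, 31 - 35) = 0.
Farmer 3: others sum to 26; max(0, 31 - 26) = 5.
Farmer 4: others sum to 30; max(0, 31 - 30) = 1.
Total collected = 0 + 0 + 5 + 1 = 6.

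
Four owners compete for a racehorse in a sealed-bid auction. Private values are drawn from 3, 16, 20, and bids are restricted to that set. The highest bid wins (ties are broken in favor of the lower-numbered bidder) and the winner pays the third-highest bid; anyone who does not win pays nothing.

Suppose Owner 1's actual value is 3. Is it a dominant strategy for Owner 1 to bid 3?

Check each profile of the others' bids and compare truth against every alternative bid.
Others bid (3, 16, 16): truth gives 0, best alternative gives -13.
Others bid (16, 3, 16): truth gives 0, best alternative gives -13.
Others bid (16, 16, 3): truth gives 0, best alternative gives -13.
Others bid (16, 16, 16): truth gives 0, best alternative gives -13.
Others bid (3, 3, 3): truth gives 0, best alternative gives 0.
Others bid (3, 3, 16): truth gives 0, best alternative gives 0.
(Remaining 21 profiles checked similarly; truth is weakly best in each.)
In every case the truthful bid is at least as good as any alternative, so it is a dominant strategy.

Yes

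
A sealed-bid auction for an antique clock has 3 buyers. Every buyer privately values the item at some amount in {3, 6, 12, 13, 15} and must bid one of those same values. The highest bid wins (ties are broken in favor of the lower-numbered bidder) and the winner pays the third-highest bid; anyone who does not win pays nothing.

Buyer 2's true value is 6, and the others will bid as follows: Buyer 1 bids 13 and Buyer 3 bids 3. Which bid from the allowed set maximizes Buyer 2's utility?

Bid 3: loses, pays 0, utility 0.
Bid 6: loses, pays 0, utility 0.
Bid 12: loses, pays 0, utility 0.
Bid 13: loses, pays 0, utility 0.
Bid 15: wins, pays 3, utility 6 - 3 = 3.
The best choice is 15 with utility 3.

15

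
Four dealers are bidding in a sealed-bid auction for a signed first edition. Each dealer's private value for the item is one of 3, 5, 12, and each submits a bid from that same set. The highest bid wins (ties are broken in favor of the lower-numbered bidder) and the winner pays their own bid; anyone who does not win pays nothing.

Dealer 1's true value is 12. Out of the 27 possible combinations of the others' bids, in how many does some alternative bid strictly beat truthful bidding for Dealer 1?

8

Others bid (3, 3, 3): truth gives 0; bid 3 gives 9 > 0. Violating.
Others bid (3, 3, 5): truth gives 0; bid 5 gives 7 > 0. Violating.
Others bid (3, 5, 3): truth gives 0; bid 5 gives 7 > 0. Violating.
Others bid (3, 5, 5): truth gives 0; bid 5 gives 7 > 0. Violating.
Others bid (3, 3, 12): truth gives 0; no alternative beats it.
Others bid (3, 5, 12): truth gives 0; no alternative beats it.
(Checking all 27 profiles: 8 have a profitable deviation, 19 do not.)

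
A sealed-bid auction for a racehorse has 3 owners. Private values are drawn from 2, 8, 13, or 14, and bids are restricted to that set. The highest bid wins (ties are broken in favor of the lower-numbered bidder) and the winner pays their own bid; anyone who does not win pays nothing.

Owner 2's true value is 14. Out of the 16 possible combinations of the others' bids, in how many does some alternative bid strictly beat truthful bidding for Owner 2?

6

Others bid (2, 2): truth gives 0; bid 8 gives 6 > 0. Violating.
Others bid (2, 8): truth gives 0; bid 8 gives 6 > 0. Violating.
Others bid (2, 13): truth gives 0; bid 13 gives 1 > 0. Violating.
Others bid (8, 2): truth gives 0; bid 13 gives 1 > 0. Violating.
Others bid (2, 14): truth gives 0; no alternative beats it.
Others bid (8, 14): truth gives 0; no alternative beats it.
(Checking all 16 profiles: 6 have a profitable deviation, 10 do not.)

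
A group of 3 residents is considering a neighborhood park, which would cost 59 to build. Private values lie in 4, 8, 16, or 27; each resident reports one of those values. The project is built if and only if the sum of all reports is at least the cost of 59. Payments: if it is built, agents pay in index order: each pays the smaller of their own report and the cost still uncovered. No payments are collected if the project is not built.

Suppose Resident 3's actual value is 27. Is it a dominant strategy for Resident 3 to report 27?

Yes

Check each profile of the others' reports and compare truth against every alternative report.
Others report (8, 27): truth gives 3, best alternative gives 0.
Others report (27, 8): truth gives 3, best alternative gives 0.
Others report (27, 27): truth gives 22, best alternative gives 22.
Others report (16, 27): truth gives 11, best alternative gives 11.
Others report (27, 16): truth gives 11, best alternative gives 11.
Others report (4, 4): truth gives 0, best alternative gives 0.
(Remaining 10 profiles checked similarly; truth is weakly best in each.)
In every case the truthful report is at least as good as any alternative, so it is a dominant strategy.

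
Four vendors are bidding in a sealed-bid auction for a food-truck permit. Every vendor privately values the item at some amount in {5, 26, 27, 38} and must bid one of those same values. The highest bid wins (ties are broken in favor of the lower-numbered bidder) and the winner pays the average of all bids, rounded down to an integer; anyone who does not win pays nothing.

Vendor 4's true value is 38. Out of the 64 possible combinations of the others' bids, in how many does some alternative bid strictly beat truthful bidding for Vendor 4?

Others bid (5, 5, 5): truth gives 25; bid 26 gives 28 > 25. Violating.
Others bid (5, 5, 26): truth gives 20; bid 27 gives 23 > 20. Violating.
Others bid (5, 26, 5): truth gives 20; bid 27 gives 23 > 20. Violating.
Others bid (5, 26, 26): truth gives 15; bid 27 gives 17 > 15. Violating.
Others bid (5, 5, 27): truth gives 20; no alternative beats it.
Others bid (5, 5, 38): truth gives 0; no alternative beats it.
(Checking all 64 profiles: 8 have a profitable deviation, 56 do not.)

8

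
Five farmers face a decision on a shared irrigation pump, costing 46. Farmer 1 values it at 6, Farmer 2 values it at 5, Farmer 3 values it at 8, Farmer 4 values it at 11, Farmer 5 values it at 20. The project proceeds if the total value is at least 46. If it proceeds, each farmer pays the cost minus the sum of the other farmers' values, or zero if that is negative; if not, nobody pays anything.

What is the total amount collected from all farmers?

Total value 50 ≥ cost 46, so it is built.
Farmer 1: others sum to 44; max(0, 46 - 44) = 2.
Farmer 2: others sum to 45; max(0, 46 - 45) = 1.
Farmer 3: others sum to 42; max(0, 46 - 42) = 4.
Farmer 4: others sum to 39; max(0, 46 - 39) = 7.
Farmer 5: others sum to 30; max(0, 46 - 30) = 16.
Total collected = 2 + 1 + 4 + 7 + 16 = 30.

30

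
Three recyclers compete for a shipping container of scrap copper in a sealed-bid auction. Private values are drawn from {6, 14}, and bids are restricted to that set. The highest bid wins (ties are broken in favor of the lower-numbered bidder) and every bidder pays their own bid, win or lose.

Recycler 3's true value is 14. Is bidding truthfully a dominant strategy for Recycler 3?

Consider the case where Recycler 1 bids 6 and Recycler 2 bids 14.
Truthful bid 14: loses but pays 14, utility -14.
Bid 6 instead: loses but pays 6, utility -6.
Since -6 > -14, bidding 6 is strictly better here, so truthful bidding is not dominant.

No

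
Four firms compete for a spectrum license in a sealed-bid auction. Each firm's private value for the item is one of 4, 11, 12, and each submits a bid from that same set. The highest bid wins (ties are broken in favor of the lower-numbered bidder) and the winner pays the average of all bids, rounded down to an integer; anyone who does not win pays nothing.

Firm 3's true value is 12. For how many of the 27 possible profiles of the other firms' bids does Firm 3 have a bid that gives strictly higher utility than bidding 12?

Others bid (4, 4, 4): truth gives 6; bid 11 gives 7 > 6. Violating.
Others bid (4, 4, 11): truth gives 5; no alternative beats it.
Others bid (4, 4, 12): truth gives 4; no alternative beats it.
(Checking all 27 profiles: 1 has a profitable deviation, 26 do not.)

1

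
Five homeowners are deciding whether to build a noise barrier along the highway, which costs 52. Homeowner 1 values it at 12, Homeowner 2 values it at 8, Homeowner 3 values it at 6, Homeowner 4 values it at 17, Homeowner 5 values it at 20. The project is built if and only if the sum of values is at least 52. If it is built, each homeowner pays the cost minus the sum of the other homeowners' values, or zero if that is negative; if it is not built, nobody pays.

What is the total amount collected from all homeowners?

Total value 63 ≥ cost 52, so it is built.
Homeowner 1: others sum to 51; max(0, 52 - 51) = 1.
Homeowner 2: others sum to 55; max(0, 52 - 55) = 0.
Homeowner 3: others sum to 57; max(0, 52 - 57) = 0.
Homeowner 4: others sum to 46; max(0, 52 - 46) = 6.
Homeowner 5: others sum to 43; max(0, 52 - 43) = 9.
Total collected = 1 + 0 + 0 + 6 + 9 = 16.

16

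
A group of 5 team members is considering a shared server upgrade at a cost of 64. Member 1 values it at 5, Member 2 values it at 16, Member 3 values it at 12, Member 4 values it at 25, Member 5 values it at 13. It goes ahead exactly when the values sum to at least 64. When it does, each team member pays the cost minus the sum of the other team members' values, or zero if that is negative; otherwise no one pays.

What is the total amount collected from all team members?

38

Total value 71 ≥ cost 64, so it is built.
Member 1: others sum to 66; max(0, 64 - 66) = 0.
Member 2: others sum to 55; max(0, 64 - 55) = 9.
Member 3: others sum to 59; max(0, 64 - 59) = 5.
Member 4: others sum to 46; max(0, 64 - 46) = 18.
Member 5: others sum to 58; max(0, 64 - 58) = 6.
Total collected = 0 + 9 + 5 + 18 + 6 = 38.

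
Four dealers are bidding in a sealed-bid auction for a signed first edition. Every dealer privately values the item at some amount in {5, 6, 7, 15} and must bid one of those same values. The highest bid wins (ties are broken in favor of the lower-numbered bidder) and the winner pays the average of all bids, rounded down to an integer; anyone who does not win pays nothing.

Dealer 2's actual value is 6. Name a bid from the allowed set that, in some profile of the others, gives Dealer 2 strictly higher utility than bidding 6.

7

Suppose Dealer 1 bids 6, Dealer 3 bids 5 and Dealer 4 bids 5.
Bid 6: loses, pays 0, utility 0.
Bid 7: wins, pays 5, utility 6 - 5 = 1.
So bidding 7 beats truth here (1 > 0).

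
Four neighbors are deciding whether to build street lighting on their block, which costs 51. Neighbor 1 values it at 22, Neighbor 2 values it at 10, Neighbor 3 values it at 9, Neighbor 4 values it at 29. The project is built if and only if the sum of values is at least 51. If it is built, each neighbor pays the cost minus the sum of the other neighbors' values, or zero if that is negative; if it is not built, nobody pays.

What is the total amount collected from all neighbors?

13

Total value 70 ≥ cost 51, so it is built.
Neighbor 1: others sum to 48; max(0, 51 - 48) = 3.
Neighbor 2: others sum to 60; max(0, 51 - 60) = 0.
Neighbor 3: others sum to 61; max(0, 51 - 61) = 0.
Neighbor 4: others sum to 41; max(0, 51 - 41) = 10.
Total collected = 3 + 0 + 0 + 10 = 13.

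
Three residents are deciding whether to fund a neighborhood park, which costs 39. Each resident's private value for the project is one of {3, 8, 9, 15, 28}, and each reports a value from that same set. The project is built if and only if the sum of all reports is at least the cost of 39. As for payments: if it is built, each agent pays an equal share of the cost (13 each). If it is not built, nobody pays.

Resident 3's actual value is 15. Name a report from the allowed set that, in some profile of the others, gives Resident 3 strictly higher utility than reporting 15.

Suppose Resident 1 reports 3 and Resident 2 reports 8.
Report 15: project not built, utility 0.
Report 28: project built, pays 13, utility 15 - 13 = 2.
So reporting 28 beats truth here (2 > 0).

28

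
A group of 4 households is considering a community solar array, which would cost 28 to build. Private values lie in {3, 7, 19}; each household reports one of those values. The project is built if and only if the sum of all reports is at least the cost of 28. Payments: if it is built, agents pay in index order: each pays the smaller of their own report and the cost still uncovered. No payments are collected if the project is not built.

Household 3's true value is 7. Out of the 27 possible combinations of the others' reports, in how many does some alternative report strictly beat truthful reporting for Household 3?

Others report (3, 3, 19): truth gives 0; report 3 gives 4 > 0. Violating.
Others report (3, 7, 19): truth gives 0; report 3 gives 4 > 0. Violating.
Others report (3, 19, 3): truth gives 1; report 3 gives 4 > 1. Violating.
Others report (3, 19, 7): truth gives 1; report 3 gives 4 > 1. Violating.
Others report (3, 3, 3): truth gives 0; no alternative beats it.
Others report (3, 3, 7): truth gives 0; no alternative beats it.
(Checking all 27 profiles: 10 have a profitable deviation, 17 do not.)

10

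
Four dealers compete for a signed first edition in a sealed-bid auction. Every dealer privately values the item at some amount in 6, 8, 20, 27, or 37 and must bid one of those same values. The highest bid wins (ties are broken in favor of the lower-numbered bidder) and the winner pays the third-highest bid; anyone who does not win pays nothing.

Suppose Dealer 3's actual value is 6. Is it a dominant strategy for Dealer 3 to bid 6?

Check each profile of the others' bids and compare truth against every alternative bid.
Others bid (6, 6, 6): truth gives 0, best alternative gives 0.
Others bid (6, 6, 8): truth gives 0, best alternative gives 0.
Others bid (6, 6, 20): truth gives 0, best alternative gives 0.
Others bid (6, 6, 27): truth gives 0, best alternative gives 0.
Others bid (6, 6, 37): truth gives 0, best alternative gives 0.
Others bid (6, 8, 6): truth gives 0, best alternative gives 0.
(Remaining 119 profiles checked similarly; truth is weakly best in each.)
In every case the truthful bid is at least as good as any alternative, so it is a dominant strategy.

Yes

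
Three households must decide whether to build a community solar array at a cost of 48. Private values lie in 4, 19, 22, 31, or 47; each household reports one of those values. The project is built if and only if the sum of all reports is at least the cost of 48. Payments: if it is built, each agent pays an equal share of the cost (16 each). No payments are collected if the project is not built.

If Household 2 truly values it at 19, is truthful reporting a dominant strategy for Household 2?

Consider the case where Household 1 reports 4 and Household 3 reports 4.
Truthful report 19: project not built, utility 0.
Report 47 instead: project built, pays 16, utility 19 - 16 = 3.
Since 3 > 0, reporting 47 is strictly better here, so truthful reporting is not dominant.

No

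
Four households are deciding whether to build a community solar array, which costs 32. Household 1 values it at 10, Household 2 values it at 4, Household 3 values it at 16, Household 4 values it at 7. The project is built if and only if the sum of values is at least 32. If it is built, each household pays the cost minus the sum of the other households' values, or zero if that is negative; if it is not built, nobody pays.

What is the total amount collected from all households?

Total value 37 ≥ cost 32, so it is built.
Household 1: others sum to 27; max(0, 32 - 27) = 5.
Household 2: others sum to 33; max(0, 32 - 33) = 0.
Household 3: others sum to 21; max(0, 32 - 21) = 11.
Household 4: others sum to 30; max(0, 32 - 30) = 2.
Total collected = 5 + 0 + 11 + 2 = 18.

18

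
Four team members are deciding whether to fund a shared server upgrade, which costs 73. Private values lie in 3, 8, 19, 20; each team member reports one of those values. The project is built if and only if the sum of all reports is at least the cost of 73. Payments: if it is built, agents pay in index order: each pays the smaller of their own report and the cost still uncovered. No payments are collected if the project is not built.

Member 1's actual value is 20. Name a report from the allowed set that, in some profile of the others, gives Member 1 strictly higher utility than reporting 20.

19

Suppose Member 2 reports 19, Member 3 reports 19 and Member 4 reports 19.
Report 20: project built, pays 20, utility 20 - 20 = 0.
Report 19: project built, pays 19, utility 20 - 19 = 1.
So reporting 19 beats truth here (1 > 0).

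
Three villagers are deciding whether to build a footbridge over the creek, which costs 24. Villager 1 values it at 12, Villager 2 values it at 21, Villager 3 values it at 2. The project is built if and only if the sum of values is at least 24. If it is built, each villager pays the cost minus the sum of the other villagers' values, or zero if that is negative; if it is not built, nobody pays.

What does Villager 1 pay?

Total value 35 ≥ cost 24, so the project is built.
The other villagers' values sum to 23.
Cost minus that sum is 24 - 23 = 1.

1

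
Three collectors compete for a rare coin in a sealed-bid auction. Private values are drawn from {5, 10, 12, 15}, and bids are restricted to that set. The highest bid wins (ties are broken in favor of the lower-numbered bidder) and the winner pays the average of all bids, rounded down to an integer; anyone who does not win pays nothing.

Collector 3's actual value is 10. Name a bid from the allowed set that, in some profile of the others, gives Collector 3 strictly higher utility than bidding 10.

12

Suppose Collector 1 bids 5 and Collector 2 bids 10.
Bid 10: loses, pays 0, utility 0.
Bid 12: wins, pays 9, utility 10 - 9 = 1.
So bidding 12 beats truth here (1 > 0).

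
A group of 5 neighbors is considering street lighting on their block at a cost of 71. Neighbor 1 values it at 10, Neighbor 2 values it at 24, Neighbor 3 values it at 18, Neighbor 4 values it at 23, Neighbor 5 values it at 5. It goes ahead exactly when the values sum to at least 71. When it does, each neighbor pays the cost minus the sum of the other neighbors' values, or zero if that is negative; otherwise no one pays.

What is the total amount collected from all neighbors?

39

Total value 80 ≥ cost 71, so it is built.
Neighbor 1: others sum to 70; max(0, 71 - 70) = 1.
Neighbor 2: others sum to 56; max(0, 71 - 56) = 15.
Neighbor 3: others sum to 62; max(0, 71 - 62) = 9.
Neighbor 4: others sum to 57; max(0, 71 - 57) = 14.
Neighbor 5: others sum to 75; max(0, 71 - 75) = 0.
Total collected = 1 + 15 + 9 + 14 + 0 = 39.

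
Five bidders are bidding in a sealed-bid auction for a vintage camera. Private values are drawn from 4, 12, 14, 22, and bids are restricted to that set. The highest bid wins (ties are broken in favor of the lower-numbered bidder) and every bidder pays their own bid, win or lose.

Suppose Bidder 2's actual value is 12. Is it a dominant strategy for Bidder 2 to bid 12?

No

Consider the case where Bidder 1 bids 4, Bidder 3 bids 4, Bidder 4 bids 4 and Bidder 5 bids 14.
Truthful bid 12: loses but pays 12, utility -12.
Bid 4 instead: loses but pays 4, utility -4.
Since -4 > -12, bidding 4 is strictly better here, so truthful bidding is not dominant.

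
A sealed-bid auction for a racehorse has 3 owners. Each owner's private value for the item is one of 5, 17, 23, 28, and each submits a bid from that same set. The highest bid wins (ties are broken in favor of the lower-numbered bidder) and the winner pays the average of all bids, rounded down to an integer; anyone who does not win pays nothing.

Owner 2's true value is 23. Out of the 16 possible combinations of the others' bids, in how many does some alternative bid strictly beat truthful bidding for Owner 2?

Others bid (5, 5): truth gives 12; bid 17 gives 14 > 12. Violating.
Others bid (5, 17): truth gives 8; bid 17 gives 10 > 8. Violating.
Others bid (5, 28): truth gives 0; bid 28 gives 3 > 0. Violating.
Others bid (23, 5): truth gives 0; bid 28 gives 5 > 0. Violating.
Others bid (5, 23): truth gives 6; no alternative beats it.
Others bid (17, 5): truth gives 8; no alternative beats it.
(Checking all 16 profiles: 5 have a profitable deviation, 11 do not.)

5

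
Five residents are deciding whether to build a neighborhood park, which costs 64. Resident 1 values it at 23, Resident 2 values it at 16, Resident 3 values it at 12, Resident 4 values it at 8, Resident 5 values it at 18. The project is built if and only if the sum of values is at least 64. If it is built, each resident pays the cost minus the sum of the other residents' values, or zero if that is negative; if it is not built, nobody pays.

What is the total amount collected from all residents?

Total value 77 ≥ cost 64, so it is built.
Resident 1: others sum to 54; max(0, 64 - 54) = 10.
Resident 2: others sum to 61; max(0, 64 - 61) = 3.
Resident 3: others sum to 65; max(0, 64 - 65) = 0.
Resident 4: others sum to 69; max(0, 64 - 69) = 0.
Resident 5: others sum to 59; max(0, 64 - 59) = 5.
Total collected = 10 + 3 + 0 + 0 + 5 = 18.

18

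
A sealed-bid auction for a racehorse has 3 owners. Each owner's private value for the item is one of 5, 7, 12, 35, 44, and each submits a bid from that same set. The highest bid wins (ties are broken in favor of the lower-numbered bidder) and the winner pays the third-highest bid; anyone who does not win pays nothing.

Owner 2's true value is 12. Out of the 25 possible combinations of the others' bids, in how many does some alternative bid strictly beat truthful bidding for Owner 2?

Others bid (5, 35): truth gives 0; bid 35 gives 7 > 0. Violating.
Others bid (5, 44): truth gives 0; bid 44 gives 7 > 0. Violating.
Others bid (7, 35): truth gives 0; bid 35 gives 5 > 0. Violating.
Others bid (7, 44): truth gives 0; bid 44 gives 5 > 0. Violating.
Others bid (5, 5): truth gives 7; no alternative beats it.
Others bid (5, 7): truth gives 7; no alternative beats it.
(Checking all 25 profiles: 8 have a profitable deviation, 17 do not.)

8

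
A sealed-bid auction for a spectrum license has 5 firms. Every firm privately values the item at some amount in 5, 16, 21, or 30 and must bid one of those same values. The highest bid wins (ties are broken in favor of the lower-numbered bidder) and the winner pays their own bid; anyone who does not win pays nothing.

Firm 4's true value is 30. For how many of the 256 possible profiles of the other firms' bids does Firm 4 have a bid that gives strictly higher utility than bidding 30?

24

Others bid (5, 5, 5, 5): truth gives 0; bid 16 gives 14 > 0. Violating.
Others bid (5, 5, 5, 16): truth gives 0; bid 16 gives 14 > 0. Violating.
Others bid (5, 5, 5, 21): truth gives 0; bid 21 gives 9 > 0. Violating.
Others bid (5, 5, 16, 5): truth gives 0; bid 21 gives 9 > 0. Violating.
Others bid (5, 5, 5, 30): truth gives 0; no alternative beats it.
Others bid (5, 5, 16, 30): truth gives 0; no alternative beats it.
(Checking all 256 profiles: 24 have a profitable deviation, 232 do not.)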